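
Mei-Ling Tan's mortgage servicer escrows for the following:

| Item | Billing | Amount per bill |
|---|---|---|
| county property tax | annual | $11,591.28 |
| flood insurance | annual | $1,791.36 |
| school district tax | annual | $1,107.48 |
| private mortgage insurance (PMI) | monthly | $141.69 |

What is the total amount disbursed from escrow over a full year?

$16,190.40

County property tax: $11,591.28
Flood insurance: $1,791.36
School district tax: $1,107.48
Private mortgage insurance (PMI): $141.69 × 12 = $1,700.28
Yearly total = $11,591.28 + $1,791.36 + $1,107.48 + $1,700.28 = $16,190.40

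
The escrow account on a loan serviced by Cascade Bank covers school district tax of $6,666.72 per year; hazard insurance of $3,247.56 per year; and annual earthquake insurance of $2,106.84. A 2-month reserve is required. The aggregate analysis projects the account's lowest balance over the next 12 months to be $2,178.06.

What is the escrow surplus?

School district tax: $6,666.72 annually
Hazard insurance: $3,247.56 annually
Earthquake insurance: $2,106.84 annually
Annual escrow total = $12,021.12
Monthly escrow = $12,021.12 / 12 = $1,001.76
Required reserve = 2 × $1,001.76 = $2,003.52
Excess over cushion: $2,178.06 − $2,003.52 = $174.54

$174.54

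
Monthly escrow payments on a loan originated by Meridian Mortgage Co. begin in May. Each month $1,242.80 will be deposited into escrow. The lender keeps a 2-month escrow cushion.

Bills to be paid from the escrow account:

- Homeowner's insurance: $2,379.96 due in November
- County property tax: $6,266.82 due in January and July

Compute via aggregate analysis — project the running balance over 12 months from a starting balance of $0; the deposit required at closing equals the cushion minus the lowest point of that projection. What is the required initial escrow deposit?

$6,214.00

Cushion = 2 × $1,242.80 = $2,485.60
Trial balance (start $0, +$1,242.80 each month, − disbursements):
  May: +$1,242.80 → $1,242.80
  Jun: +$1,242.80 → $2,485.60
  Jul: +$1,242.80 − $6,266.82 → -$2,538.42
  Aug: +$1,242.80 → -$1,295.62
  Sep: +$1,242.80 → -$52.82
  Oct: +$1,242.80 → $1,189.98
  Nov: +$1,242.80 − $2,379.96 → $52.82
  Dec: +$1,242.80 → $1,295.62
  Jan: +$1,242.80 − $6,266.82 → -$3,728.40
  Feb: +$1,242.80 → -$2,485.60
  Mar: +$1,242.80 → -$1,242.80
  Apr: +$1,242.80 → $0.00
Lowest trial balance = -$3,728.40 (Jan)
Initial deposit = cushion − low point = $2,485.60 − (-$3,728.40) = $6,214.00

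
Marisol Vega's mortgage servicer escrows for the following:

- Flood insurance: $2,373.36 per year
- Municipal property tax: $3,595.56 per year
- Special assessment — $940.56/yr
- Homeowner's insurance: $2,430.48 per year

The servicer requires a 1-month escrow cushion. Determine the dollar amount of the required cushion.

Flood insurance = $2,373.36 annually
Municipal property tax = $3,595.56 annually
Special assessment = $940.56 annually
Homeowner's insurance = $2,430.48 annually
Yearly total = $2,373.36 + $3,595.56 + $940.56 + $2,430.48 = $9,339.96
Monthly = $9,339.96 ÷ 12 = $778.33
Cushion = 1 × $778.33 = $778.33

$778.33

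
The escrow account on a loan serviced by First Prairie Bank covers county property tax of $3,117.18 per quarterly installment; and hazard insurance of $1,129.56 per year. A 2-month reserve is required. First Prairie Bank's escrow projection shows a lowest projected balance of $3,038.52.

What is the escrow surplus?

$772.14

County property tax: $3,117.18 × 4 = $12,468.72
Hazard insurance: $1,129.56
Total per year = $12,468.72 + $1,129.56 = $13,598.28
Base monthly escrow = $13,598.28 / 12 = $1,133.19
Cushion = 2 × $1,133.19 = $2,266.38
Surplus = $3,038.52 − $2,266.38 = $772.14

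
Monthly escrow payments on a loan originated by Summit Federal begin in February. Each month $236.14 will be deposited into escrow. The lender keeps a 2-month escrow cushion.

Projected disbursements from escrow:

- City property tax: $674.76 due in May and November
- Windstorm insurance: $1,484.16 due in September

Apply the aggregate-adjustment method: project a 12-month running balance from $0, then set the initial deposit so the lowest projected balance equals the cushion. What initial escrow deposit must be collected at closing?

Cushion = 2 × $236.14 = $472.28
Trial balance (start $0, +$236.14 each month, − disbursements):
  Feb: +$236.14 → $236.14
  Mar: +$236.14 → $472.28
  Apr: +$236.14 → $708.42
  May: +$236.14 − $674.76 → $269.80
  Jun: +$236.14 → $505.94
  Jul: +$236.14 → $742.08
  Aug: +$236.14 → $978.22
  Sep: +$236.14 − $1,484.16 → -$269.80
  Oct: +$236.14 → -$33.66
  Nov: +$236.14 − $674.76 → -$472.28
  Dec: +$236.14 → -$236.14
  Jan: +$236.14 → $0.00
Lowest trial balance = -$472.28 (Nov)
Initial deposit = cushion − low point = $472.28 − (-$472.28) = $944.56

$944.56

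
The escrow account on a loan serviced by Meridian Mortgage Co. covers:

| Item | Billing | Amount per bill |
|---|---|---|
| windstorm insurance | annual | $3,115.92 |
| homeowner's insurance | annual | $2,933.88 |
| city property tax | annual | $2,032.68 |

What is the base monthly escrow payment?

Windstorm insurance = $3,115.92
Homeowner's insurance = $2,933.88
City property tax = $2,032.68
Combined annual = $3,115.92 + $2,933.88 + $2,032.68 = $8,082.48
Monthly escrow = $8,082.48 / 12 = $673.54

$673.54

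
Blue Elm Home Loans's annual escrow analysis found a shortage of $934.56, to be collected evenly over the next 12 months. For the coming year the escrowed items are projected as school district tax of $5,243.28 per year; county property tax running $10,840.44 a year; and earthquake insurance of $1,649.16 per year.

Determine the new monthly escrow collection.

School district tax: $5,243.28
County property tax: $10,840.44
Earthquake insurance: $1,649.16
Combined annual = $17,732.88
Base monthly escrow = $17,732.88 ÷ 12 = $1,477.74
Monthly shortage recovery: $934.56 ÷ 12 = $77.88
New monthly escrow = $1,477.74 + $77.88 = $1,555.62

$1,555.62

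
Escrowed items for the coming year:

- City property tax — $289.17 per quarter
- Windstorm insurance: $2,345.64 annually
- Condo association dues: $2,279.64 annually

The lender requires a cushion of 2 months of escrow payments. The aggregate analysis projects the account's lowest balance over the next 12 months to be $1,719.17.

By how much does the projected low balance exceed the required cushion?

City property tax: $289.17 × 4 = $1,156.68 annually
Windstorm insurance: $2,345.64 annually
Condo association dues: $2,279.64 annually
Total annual escrow = $1,156.68 + $2,345.64 + $2,279.64 = $5,781.96
Monthly = $5,781.96 ÷ 12 = $481.83
Required reserve = 2 × $481.83 = $963.66
Excess over cushion: $1,719.17 − $963.66 = $755.51

$755.51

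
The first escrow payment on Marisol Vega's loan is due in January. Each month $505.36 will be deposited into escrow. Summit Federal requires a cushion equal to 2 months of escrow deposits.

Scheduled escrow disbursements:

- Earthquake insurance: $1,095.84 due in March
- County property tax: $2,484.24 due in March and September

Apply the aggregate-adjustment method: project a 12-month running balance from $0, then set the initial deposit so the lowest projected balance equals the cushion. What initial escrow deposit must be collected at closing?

$3,074.72

Cushion = 2 × $505.36 = $1,010.72
Trial balance (start $0, +$505.36 each month, − disbursements):
  Jan: +$505.36 → $505.36
  Feb: +$505.36 → $1,010.72
  Mar: +$505.36 − $3,580.08 → -$2,064.00
  Apr: +$505.36 → -$1,558.64
  May: +$505.36 → -$1,053.28
  Jun: +$505.36 → -$547.92
  Jul: +$505.36 → -$42.56
  Aug: +$505.36 → $462.80
  Sep: +$505.36 − $2,484.24 → -$1,516.08
  Oct: +$505.36 → -$1,010.72
  Nov: +$505.36 → -$505.36
  Dec: +$505.36 → $0.00
Lowest trial balance = -$2,064.00 (Mar)
Initial deposit = cushion − low point = $1,010.72 − (-$2,064.00) = $3,074.72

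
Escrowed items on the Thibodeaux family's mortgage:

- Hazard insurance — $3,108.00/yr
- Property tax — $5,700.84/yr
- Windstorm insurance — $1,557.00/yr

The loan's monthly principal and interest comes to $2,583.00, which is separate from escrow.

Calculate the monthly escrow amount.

Hazard insurance — $3,108.00 annually
Property tax — $5,700.84 annually
Windstorm insurance — $1,557.00 annually
Total annual escrow = $3,108.00 + $5,700.84 + $1,557.00 = $10,365.84
Monthly = $10,365.84 ÷ 12 = $863.82

$863.82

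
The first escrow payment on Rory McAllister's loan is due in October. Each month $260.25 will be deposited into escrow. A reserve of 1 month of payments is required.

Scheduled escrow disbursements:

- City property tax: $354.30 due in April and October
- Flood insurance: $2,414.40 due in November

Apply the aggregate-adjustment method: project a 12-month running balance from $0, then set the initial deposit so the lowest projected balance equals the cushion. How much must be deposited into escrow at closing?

$2,508.45

Cushion = 1 × $260.25 = $260.25
Trial balance (start $0, +$260.25 each month, − disbursements):
  Oct: +$260.25 − $354.30 → -$94.05
  Nov: +$260.25 − $2,414.40 → -$2,248.20
  Dec: +$260.25 → -$1,987.95
  Jan: +$260.25 → -$1,727.70
  Feb: +$260.25 → -$1,467.45
  Mar: +$260.25 → -$1,207.20
  Apr: +$260.25 − $354.30 → -$1,301.25
  May: +$260.25 → -$1,041.00
  Jun: +$260.25 → -$780.75
  Jul: +$260.25 → -$520.50
  Aug: +$260.25 → -$260.25
  Sep: +$260.25 → $0.00
Lowest trial balance = -$2,248.20 (Nov)
Initial deposit = cushion − low point = $260.25 − (-$2,248.20) = $2,508.45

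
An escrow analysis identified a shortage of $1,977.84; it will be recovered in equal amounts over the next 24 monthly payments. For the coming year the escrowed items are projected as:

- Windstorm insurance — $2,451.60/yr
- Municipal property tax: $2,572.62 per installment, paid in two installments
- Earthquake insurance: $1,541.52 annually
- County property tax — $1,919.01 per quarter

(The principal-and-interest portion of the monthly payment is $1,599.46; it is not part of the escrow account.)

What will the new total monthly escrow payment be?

$1,483.61

Windstorm insurance — $2,451.60 per year
Municipal property tax — $2,572.62 × 2 = $5,145.24 per year
Earthquake insurance — $1,541.52 per year
County property tax — $1,919.01 × 4 = $7,676.04 per year
Annual escrow total = $2,451.60 + $5,145.24 + $1,541.52 + $7,676.04 = $16,814.40
Monthly escrow = $16,814.40 ÷ 12 = $1,401.20
Shortage spread = $1,977.84 ÷ 24 = $82.41/mo
Adjusted monthly = $1,401.20 + $82.41 = $1,483.61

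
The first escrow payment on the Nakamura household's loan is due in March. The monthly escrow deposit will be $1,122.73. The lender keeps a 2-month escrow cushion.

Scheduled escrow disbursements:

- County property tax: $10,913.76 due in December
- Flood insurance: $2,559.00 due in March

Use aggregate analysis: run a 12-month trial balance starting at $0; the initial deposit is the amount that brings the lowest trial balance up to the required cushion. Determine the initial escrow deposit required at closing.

$4,490.92

Cushion = 2 × $1,122.73 = $2,245.46
Trial balance (start $0, +$1,122.73 each month, − disbursements):
  Mar: +$1,122.73 − $2,559.00 → -$1,436.27
  Apr: +$1,122.73 → -$313.54
  May: +$1,122.73 → $809.19
  Jun: +$1,122.73 → $1,931.92
  Jul: +$1,122.73 → $3,054.65
  Aug: +$1,122.73 → $4,177.38
  Sep: +$1,122.73 → $5,300.11
  Oct: +$1,122.73 → $6,422.84
  Nov: +$1,122.73 → $7,545.57
  Dec: +$1,122.73 − $10,913.76 → -$2,245.46
  Jan: +$1,122.73 → -$1,122.73
  Feb: +$1,122.73 → $0.00
Lowest trial balance = -$2,245.46 (Dec)
Initial deposit = cushion − low point = $2,245.46 − (-$2,245.46) = $4,490.92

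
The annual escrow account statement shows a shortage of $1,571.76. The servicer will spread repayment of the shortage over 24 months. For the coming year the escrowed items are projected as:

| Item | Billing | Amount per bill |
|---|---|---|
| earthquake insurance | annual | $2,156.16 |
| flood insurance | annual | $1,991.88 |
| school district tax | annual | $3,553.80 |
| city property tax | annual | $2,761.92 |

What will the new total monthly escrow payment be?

Earthquake insurance: $2,156.16 per year
Flood insurance: $1,991.88 per year
School district tax: $3,553.80 per year
City property tax: $2,761.92 per year
Yearly total = $2,156.16 + $1,991.88 + $3,553.80 + $2,761.92 = $10,463.76
Per month = $10,463.76 ÷ 12 = $871.98
Shortage spread = $1,571.76 ÷ 24 = $65.49/mo
New monthly escrow = $871.98 + $65.49 = $937.47

$937.47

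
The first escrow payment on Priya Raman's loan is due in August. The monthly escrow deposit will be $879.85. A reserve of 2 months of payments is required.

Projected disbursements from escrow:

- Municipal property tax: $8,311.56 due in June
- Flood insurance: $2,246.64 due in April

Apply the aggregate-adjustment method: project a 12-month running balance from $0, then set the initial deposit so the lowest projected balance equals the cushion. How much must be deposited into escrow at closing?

Cushion = 2 × $879.85 = $1,759.70
Trial balance (start $0, +$879.85 each month, − disbursements):
  Aug: +$879.85 → $879.85
  Sep: +$879.85 → $1,759.70
  Oct: +$879.85 → $2,639.55
  Nov: +$879.85 → $3,519.40
  Dec: +$879.85 → $4,399.25
  Jan: +$879.85 → $5,279.10
  Feb: +$879.85 → $6,158.95
  Mar: +$879.85 → $7,038.80
  Apr: +$879.85 − $2,246.64 → $5,672.01
  May: +$879.85 → $6,551.86
  Jun: +$879.85 − $8,311.56 → -$879.85
  Jul: +$879.85 → $0.00
Lowest trial balance = -$879.85 (Jun)
Initial deposit = cushion − low point = $1,759.70 − (-$879.85) = $2,639.55

$2,639.55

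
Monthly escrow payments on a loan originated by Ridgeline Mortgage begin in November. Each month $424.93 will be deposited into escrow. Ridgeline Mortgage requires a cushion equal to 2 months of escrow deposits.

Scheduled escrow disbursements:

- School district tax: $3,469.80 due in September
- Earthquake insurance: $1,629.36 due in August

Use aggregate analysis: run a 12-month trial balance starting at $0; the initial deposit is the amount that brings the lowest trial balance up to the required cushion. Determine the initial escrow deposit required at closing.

Cushion = 2 × $424.93 = $849.86
Trial balance (start $0, +$424.93 each month, − disbursements):
  Nov: +$424.93 → $424.93
  Dec: +$424.93 → $849.86
  Jan: +$424.93 → $1,274.79
  Feb: +$424.93 → $1,699.72
  Mar: +$424.93 → $2,124.65
  Apr: +$424.93 → $2,549.58
  May: +$424.93 → $2,974.51
  Jun: +$424.93 → $3,399.44
  Jul: +$424.93 → $3,824.37
  Aug: +$424.93 − $1,629.36 → $2,619.94
  Sep: +$424.93 − $3,469.80 → -$424.93
  Oct: +$424.93 → $0.00
Lowest trial balance = -$424.93 (Sep)
Initial deposit = cushion − low point = $849.86 − (-$424.93) = $1,274.79

$1,274.79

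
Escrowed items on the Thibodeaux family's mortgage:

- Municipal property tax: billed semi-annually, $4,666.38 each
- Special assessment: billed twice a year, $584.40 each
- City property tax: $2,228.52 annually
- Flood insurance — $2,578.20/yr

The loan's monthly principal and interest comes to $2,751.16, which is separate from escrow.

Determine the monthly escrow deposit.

Municipal property tax — $4,666.38 × 2 = $9,332.76 annually
Special assessment — $584.40 × 2 = $1,168.80 annually
City property tax — $2,228.52 annually
Flood insurance — $2,578.20 annually
Combined annual = $15,308.28
Base monthly escrow = $15,308.28 ÷ 12 = $1,275.69

$1,275.69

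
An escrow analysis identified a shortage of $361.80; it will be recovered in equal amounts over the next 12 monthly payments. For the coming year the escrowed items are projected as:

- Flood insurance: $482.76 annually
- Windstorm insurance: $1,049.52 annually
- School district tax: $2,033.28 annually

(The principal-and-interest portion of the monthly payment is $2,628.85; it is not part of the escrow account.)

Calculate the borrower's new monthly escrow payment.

Flood insurance = $482.76 annually
Windstorm insurance = $1,049.52 annually
School district tax = $2,033.28 annually
Combined annual = $3,565.56
Monthly = $3,565.56 ÷ 12 = $297.13
Shortage per month = $361.80 / 12 = $30.15
Adjusted monthly = $297.13 + $30.15 = $327.28

$327.28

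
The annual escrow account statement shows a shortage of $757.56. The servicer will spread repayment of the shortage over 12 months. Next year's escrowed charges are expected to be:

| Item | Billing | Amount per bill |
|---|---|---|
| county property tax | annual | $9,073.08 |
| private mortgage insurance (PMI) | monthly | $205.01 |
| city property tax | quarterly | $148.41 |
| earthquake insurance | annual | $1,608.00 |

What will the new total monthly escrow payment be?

$1,207.70

County property tax — $9,073.08 per year
Private mortgage insurance (PMI) — $205.01 × 12 = $2,460.12 per year
City property tax — $148.41 × 4 = $593.64 per year
Earthquake insurance — $1,608.00 per year
Annual escrow total = $9,073.08 + $2,460.12 + $593.64 + $1,608.00 = $13,734.84
Per month = $13,734.84 ÷ 12 = $1,144.57
Shortage spread = $757.56 / 12 = $63.13/mo
New monthly escrow = $1,144.57 + $63.13 = $1,207.70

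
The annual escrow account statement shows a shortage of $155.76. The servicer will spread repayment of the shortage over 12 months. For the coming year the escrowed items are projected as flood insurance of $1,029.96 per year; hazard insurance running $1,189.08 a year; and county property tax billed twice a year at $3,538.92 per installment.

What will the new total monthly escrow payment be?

Flood insurance: $1,029.96 per year
Hazard insurance: $1,189.08 per year
County property tax: $3,538.92 × 2 = $7,077.84 per year
Annual escrow total = $1,029.96 + $1,189.08 + $7,077.84 = $9,296.88
Monthly = $9,296.88 ÷ 12 = $774.74
Shortage per month = $155.76 ÷ 12 = $12.98
Adjusted monthly = $774.74 + $12.98 = $787.72

$787.72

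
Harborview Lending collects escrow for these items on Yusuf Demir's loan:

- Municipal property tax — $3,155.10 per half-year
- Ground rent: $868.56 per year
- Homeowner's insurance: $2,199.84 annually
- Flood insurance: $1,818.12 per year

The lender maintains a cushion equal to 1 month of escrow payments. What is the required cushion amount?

$933.06

Municipal property tax — $3,155.10 × 2 = $6,310.20 annually
Ground rent — $868.56 annually
Homeowner's insurance — $2,199.84 annually
Flood insurance — $1,818.12 annually
Annual escrow total = $6,310.20 + $868.56 + $2,199.84 + $1,818.12 = $11,196.72
Monthly = $11,196.72 / 12 = $933.06
Reserve = 1 × $933.06 = $933.06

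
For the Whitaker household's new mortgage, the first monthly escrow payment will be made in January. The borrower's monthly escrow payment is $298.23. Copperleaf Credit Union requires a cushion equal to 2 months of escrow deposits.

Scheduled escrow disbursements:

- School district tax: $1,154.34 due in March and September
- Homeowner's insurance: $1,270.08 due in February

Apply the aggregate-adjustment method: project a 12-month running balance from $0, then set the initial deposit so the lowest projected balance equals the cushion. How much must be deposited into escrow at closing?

$2,126.19

Cushion = 2 × $298.23 = $596.46
Trial balance (start $0, +$298.23 each month, − disbursements):
  Jan: +$298.23 → $298.23
  Feb: +$298.23 − $1,270.08 → -$673.62
  Mar: +$298.23 − $1,154.34 → -$1,529.73
  Apr: +$298.23 → -$1,231.50
  May: +$298.23 → -$933.27
  Jun: +$298.23 → -$635.04
  Jul: +$298.23 → -$336.81
  Aug: +$298.23 → -$38.58
  Sep: +$298.23 − $1,154.34 → -$894.69
  Oct: +$298.23 → -$596.46
  Nov: +$298.23 → -$298.23
  Dec: +$298.23 → $0.00
Lowest trial balance = -$1,529.73 (Mar)
Initial deposit = cushion − low point = $596.46 − (-$1,529.73) = $2,126.19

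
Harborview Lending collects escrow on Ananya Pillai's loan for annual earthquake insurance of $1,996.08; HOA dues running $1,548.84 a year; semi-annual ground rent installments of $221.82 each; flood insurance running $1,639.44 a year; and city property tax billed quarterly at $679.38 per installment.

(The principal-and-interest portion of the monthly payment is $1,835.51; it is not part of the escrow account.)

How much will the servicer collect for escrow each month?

Earthquake insurance: $1,996.08 annually
HOA dues: $1,548.84 annually
Ground rent: $221.82 × 2 = $443.64 annually
Flood insurance: $1,639.44 annually
City property tax: $679.38 × 4 = $2,717.52 annually
Combined annual = $1,996.08 + $1,548.84 + $443.64 + $1,639.44 + $2,717.52 = $8,345.52
Per month = $8,345.52 ÷ 12 = $695.46

$695.46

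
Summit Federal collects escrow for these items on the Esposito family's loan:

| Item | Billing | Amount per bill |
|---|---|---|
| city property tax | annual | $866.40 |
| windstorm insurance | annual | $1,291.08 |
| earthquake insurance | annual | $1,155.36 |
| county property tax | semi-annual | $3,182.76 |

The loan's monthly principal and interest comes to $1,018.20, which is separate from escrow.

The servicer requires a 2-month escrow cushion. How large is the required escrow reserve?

City property tax = $866.40 annually
Windstorm insurance = $1,291.08 annually
Earthquake insurance = $1,155.36 annually
County property tax = $3,182.76 × 2 = $6,365.52 annually
Annual escrow total = $9,678.36
Monthly escrow = $9,678.36 ÷ 12 = $806.53
Cushion = 2 × $806.53 = $1,613.06

$1,613.06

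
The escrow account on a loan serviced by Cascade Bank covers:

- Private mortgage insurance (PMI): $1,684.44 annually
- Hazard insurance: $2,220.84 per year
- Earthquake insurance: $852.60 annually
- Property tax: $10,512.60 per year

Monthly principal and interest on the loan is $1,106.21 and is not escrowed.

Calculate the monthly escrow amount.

$1,272.54

Private mortgage insurance (PMI) — $1,684.44 per year
Hazard insurance — $2,220.84 per year
Earthquake insurance — $852.60 per year
Property tax — $10,512.60 per year
Yearly total = $1,684.44 + $2,220.84 + $852.60 + $10,512.60 = $15,270.48
Base monthly escrow = $15,270.48 ÷ 12 = $1,272.54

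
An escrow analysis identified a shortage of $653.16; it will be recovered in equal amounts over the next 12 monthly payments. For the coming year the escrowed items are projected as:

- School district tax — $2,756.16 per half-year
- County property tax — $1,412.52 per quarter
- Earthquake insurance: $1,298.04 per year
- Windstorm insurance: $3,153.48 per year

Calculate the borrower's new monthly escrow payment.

$1,355.59

School district tax: $2,756.16 × 2 = $5,512.32 annually
County property tax: $1,412.52 × 4 = $5,650.08 annually
Earthquake insurance: $1,298.04 annually
Windstorm insurance: $3,153.48 annually
Annual escrow total = $15,613.92
Per month = $15,613.92 / 12 = $1,301.16
Shortage per month = $653.16 / 12 = $54.43
New monthly escrow = $1,301.16 + $54.43 = $1,355.59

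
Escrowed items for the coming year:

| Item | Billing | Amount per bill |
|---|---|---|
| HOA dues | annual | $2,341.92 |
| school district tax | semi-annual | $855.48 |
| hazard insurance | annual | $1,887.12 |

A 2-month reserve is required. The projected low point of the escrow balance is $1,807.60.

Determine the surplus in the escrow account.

$817.60

HOA dues = $2,341.92 per year
School district tax = $855.48 × 2 = $1,710.96 per year
Hazard insurance = $1,887.12 per year
Total annual escrow = $2,341.92 + $1,710.96 + $1,887.12 = $5,940.00
Monthly = $5,940.00 ÷ 12 = $495.00
Required cushion = 2 × $495.00 = $990.00
Surplus = $1,807.60 − $990.00 = $817.60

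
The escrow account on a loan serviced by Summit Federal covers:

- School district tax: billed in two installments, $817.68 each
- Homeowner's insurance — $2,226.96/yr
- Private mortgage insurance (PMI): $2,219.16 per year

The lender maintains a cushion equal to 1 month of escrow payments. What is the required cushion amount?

School district tax — $817.68 × 2 = $1,635.36
Homeowner's insurance — $2,226.96
Private mortgage insurance (PMI) — $2,219.16
Total annual escrow = $1,635.36 + $2,226.96 + $2,219.16 = $6,081.48
Per month = $6,081.48 / 12 = $506.79
Cushion = 1 × $506.79 = $506.79

$506.79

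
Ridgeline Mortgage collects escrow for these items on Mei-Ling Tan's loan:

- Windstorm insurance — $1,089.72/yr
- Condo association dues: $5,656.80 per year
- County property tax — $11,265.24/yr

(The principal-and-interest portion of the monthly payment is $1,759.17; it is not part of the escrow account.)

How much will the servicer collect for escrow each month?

Windstorm insurance — $1,089.72 per year
Condo association dues — $5,656.80 per year
County property tax — $11,265.24 per year
Total per year = $18,011.76
Base monthly escrow = $18,011.76 / 12 = $1,500.98

$1,500.98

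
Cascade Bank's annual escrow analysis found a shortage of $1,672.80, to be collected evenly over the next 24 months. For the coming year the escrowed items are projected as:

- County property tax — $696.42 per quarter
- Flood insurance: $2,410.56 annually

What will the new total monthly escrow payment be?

County property tax — $696.42 × 4 = $2,785.68 per year
Flood insurance — $2,410.56 per year
Total annual escrow = $2,785.68 + $2,410.56 = $5,196.24
Monthly escrow = $5,196.24 ÷ 12 = $433.02
Monthly shortage recovery: $1,672.80 ÷ 24 = $69.70
New monthly escrow = $433.02 + $69.70 = $502.72

$502.72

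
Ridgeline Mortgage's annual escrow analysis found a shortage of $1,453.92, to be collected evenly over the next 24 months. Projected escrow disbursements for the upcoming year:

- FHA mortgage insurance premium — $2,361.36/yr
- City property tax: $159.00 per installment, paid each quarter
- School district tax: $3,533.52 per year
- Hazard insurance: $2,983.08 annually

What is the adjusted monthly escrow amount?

FHA mortgage insurance premium: $2,361.36/yr
City property tax: $159.00 × 4 = $636.00/yr
School district tax: $3,533.52/yr
Hazard insurance: $2,983.08/yr
Total annual escrow = $2,361.36 + $636.00 + $3,533.52 + $2,983.08 = $9,513.96
Base monthly escrow = $9,513.96 / 12 = $792.83
Shortage spread = $1,453.92 / 24 = $60.58/mo
New monthly escrow = $792.83 + $60.58 = $853.41

$853.41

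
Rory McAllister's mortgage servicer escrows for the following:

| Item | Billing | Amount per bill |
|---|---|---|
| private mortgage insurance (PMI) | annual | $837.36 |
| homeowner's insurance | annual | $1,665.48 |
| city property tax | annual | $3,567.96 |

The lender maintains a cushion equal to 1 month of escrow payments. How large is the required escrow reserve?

Private mortgage insurance (PMI) = $837.36 per year
Homeowner's insurance = $1,665.48 per year
City property tax = $3,567.96 per year
Annual escrow total = $837.36 + $1,665.48 + $3,567.96 = $6,070.80
Monthly escrow = $6,070.80 / 12 = $505.90
Required cushion = 1 × $505.90 = $505.90

$505.90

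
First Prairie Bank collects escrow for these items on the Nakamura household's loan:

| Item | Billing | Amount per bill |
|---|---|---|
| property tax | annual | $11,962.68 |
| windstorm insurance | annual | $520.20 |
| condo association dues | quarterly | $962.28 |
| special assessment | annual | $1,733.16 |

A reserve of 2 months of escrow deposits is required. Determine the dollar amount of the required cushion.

Property tax = $11,962.68 per year
Windstorm insurance = $520.20 per year
Condo association dues = $962.28 × 4 = $3,849.12 per year
Special assessment = $1,733.16 per year
Combined annual = $18,065.16
Base monthly escrow = $18,065.16 ÷ 12 = $1,505.43
Reserve = 2 × $1,505.43 = $3,010.86

$3,010.86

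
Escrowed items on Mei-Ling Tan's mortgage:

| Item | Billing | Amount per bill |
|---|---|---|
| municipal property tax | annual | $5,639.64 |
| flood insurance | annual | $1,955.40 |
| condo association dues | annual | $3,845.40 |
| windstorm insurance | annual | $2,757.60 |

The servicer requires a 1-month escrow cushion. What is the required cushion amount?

$1,183.17

Municipal property tax: $5,639.64/yr
Flood insurance: $1,955.40/yr
Condo association dues: $3,845.40/yr
Windstorm insurance: $2,757.60/yr
Total annual escrow = $5,639.64 + $1,955.40 + $3,845.40 + $2,757.60 = $14,198.04
Monthly = $14,198.04 ÷ 12 = $1,183.17
Cushion = 1 × $1,183.17 = $1,183.17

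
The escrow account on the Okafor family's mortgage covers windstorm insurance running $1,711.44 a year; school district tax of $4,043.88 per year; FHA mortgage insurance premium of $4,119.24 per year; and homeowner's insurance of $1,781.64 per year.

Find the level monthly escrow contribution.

Windstorm insurance — $1,711.44 per year
School district tax — $4,043.88 per year
FHA mortgage insurance premium — $4,119.24 per year
Homeowner's insurance — $1,781.64 per year
Combined annual = $1,711.44 + $4,043.88 + $4,119.24 + $1,781.64 = $11,656.20
Base monthly escrow = $11,656.20 / 12 = $971.35

$971.35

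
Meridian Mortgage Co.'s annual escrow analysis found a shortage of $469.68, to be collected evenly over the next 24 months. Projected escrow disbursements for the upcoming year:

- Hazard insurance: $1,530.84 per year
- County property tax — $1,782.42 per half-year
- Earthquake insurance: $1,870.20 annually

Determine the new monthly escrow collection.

Hazard insurance — $1,530.84 per year
County property tax — $1,782.42 × 2 = $3,564.84 per year
Earthquake insurance — $1,870.20 per year
Total annual escrow = $6,965.88
Per month = $6,965.88 ÷ 12 = $580.49
Shortage spread = $469.68 / 24 = $19.57/mo
Adjusted monthly = $580.49 + $19.57 = $600.06

$600.06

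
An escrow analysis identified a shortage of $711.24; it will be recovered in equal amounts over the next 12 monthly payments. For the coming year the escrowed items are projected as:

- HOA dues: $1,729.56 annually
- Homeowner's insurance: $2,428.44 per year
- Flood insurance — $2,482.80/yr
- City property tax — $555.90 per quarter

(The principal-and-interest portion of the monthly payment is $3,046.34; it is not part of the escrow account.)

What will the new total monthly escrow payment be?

HOA dues — $1,729.56/yr
Homeowner's insurance — $2,428.44/yr
Flood insurance — $2,482.80/yr
City property tax — $555.90 × 4 = $2,223.60/yr
Combined annual = $1,729.56 + $2,428.44 + $2,482.80 + $2,223.60 = $8,864.40
Per month = $8,864.40 / 12 = $738.70
Shortage spread = $711.24 / 12 = $59.27/mo
New monthly escrow = $738.70 + $59.27 = $797.97

$797.97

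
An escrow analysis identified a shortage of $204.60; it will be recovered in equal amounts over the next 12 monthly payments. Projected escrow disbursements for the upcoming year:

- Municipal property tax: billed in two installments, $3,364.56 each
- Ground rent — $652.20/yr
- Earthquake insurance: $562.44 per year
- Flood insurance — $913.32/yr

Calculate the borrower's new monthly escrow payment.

Municipal property tax — $3,364.56 × 2 = $6,729.12/yr
Ground rent — $652.20/yr
Earthquake insurance — $562.44/yr
Flood insurance — $913.32/yr
Total annual escrow = $8,857.08
Monthly = $8,857.08 / 12 = $738.09
Shortage spread = $204.60 / 12 = $17.05/mo
Adjusted monthly = $738.09 + $17.05 = $755.14

$755.14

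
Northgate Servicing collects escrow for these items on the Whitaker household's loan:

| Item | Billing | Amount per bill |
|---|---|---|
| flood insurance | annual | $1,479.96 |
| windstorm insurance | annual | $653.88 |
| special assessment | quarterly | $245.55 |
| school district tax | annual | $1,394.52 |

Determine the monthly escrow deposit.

$375.88

Flood insurance = $1,479.96
Windstorm insurance = $653.88
Special assessment = $245.55 × 4 = $982.20
School district tax = $1,394.52
Total annual escrow = $1,479.96 + $653.88 + $982.20 + $1,394.52 = $4,510.56
Base monthly escrow = $4,510.56 ÷ 12 = $375.88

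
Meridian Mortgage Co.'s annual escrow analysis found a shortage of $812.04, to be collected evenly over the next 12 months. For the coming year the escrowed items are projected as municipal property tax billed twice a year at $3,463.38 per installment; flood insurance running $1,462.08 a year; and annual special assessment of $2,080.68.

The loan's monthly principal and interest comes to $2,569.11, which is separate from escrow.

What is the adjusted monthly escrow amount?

Municipal property tax = $3,463.38 × 2 = $6,926.76/yr
Flood insurance = $1,462.08/yr
Special assessment = $2,080.68/yr
Total per year = $6,926.76 + $1,462.08 + $2,080.68 = $10,469.52
Monthly escrow = $10,469.52 / 12 = $872.46
Shortage spread = $812.04 ÷ 12 = $67.67/mo
Adjusted monthly = $872.46 + $67.67 = $940.13

$940.13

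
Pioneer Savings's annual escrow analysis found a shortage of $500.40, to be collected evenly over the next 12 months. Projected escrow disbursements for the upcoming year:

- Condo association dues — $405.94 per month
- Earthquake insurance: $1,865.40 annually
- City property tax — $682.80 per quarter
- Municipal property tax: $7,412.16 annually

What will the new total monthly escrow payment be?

$1,448.37

Condo association dues: $405.94 × 12 = $4,871.28 per year
Earthquake insurance: $1,865.40 per year
City property tax: $682.80 × 4 = $2,731.20 per year
Municipal property tax: $7,412.16 per year
Total annual escrow = $4,871.28 + $1,865.40 + $2,731.20 + $7,412.16 = $16,880.04
Base monthly escrow = $16,880.04 ÷ 12 = $1,406.67
Shortage per month = $500.40 / 12 = $41.70
New monthly escrow = $1,406.67 + $41.70 = $1,448.37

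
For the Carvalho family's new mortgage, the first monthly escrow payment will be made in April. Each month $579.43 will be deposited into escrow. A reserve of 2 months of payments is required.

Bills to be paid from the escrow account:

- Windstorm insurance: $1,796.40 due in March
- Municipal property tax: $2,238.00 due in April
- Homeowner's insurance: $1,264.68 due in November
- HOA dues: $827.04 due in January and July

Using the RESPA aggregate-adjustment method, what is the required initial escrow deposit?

$2,817.43

Cushion = 2 × $579.43 = $1,158.86
Trial balance (start $0, +$579.43 each month, − disbursements):
  Apr: +$579.43 − $2,238.00 → -$1,658.57
  May: +$579.43 → -$1,079.14
  Jun: +$579.43 → -$499.71
  Jul: +$579.43 − $827.04 → -$747.32
  Aug: +$579.43 → -$167.89
  Sep: +$579.43 → $411.54
  Oct: +$579.43 → $990.97
  Nov: +$579.43 − $1,264.68 → $305.72
  Dec: +$579.43 → $885.15
  Jan: +$579.43 − $827.04 → $637.54
  Feb: +$579.43 → $1,216.97
  Mar: +$579.43 − $1,796.40 → $0.00
Lowest trial balance = -$1,658.57 (Apr)
Initial deposit = cushion − low point = $1,158.86 − (-$1,658.57) = $2,817.43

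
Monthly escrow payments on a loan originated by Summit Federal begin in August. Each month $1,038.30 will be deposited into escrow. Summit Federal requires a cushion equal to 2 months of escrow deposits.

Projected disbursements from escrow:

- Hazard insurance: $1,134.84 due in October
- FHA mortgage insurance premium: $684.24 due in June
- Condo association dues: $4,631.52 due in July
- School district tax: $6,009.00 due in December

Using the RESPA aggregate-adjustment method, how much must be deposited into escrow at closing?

$4,028.94

Cushion = 2 × $1,038.30 = $2,076.60
Trial balance (start $0, +$1,038.30 each month, − disbursements):
  Aug: +$1,038.30 → $1,038.30
  Sep: +$1,038.30 → $2,076.60
  Oct: +$1,038.30 − $1,134.84 → $1,980.06
  Nov: +$1,038.30 → $3,018.36
  Dec: +$1,038.30 − $6,009.00 → -$1,952.34
  Jan: +$1,038.30 → -$914.04
  Feb: +$1,038.30 → $124.26
  Mar: +$1,038.30 → $1,162.56
  Apr: +$1,038.30 → $2,200.86
  May: +$1,038.30 → $3,239.16
  Jun: +$1,038.30 − $684.24 → $3,593.22
  Jul: +$1,038.30 − $4,631.52 → $0.00
Lowest trial balance = -$1,952.34 (Dec)
Initial deposit = cushion − low point = $2,076.60 − (-$1,952.34) = $4,028.94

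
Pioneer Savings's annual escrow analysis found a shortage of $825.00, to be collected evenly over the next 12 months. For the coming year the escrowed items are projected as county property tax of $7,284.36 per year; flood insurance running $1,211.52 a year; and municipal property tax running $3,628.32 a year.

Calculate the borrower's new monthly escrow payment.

County property tax = $7,284.36/yr
Flood insurance = $1,211.52/yr
Municipal property tax = $3,628.32/yr
Combined annual = $7,284.36 + $1,211.52 + $3,628.32 = $12,124.20
Per month = $12,124.20 ÷ 12 = $1,010.35
Shortage spread = $825.00 / 12 = $68.75/mo
Adjusted monthly = $1,010.35 + $68.75 = $1,079.10

$1,079.10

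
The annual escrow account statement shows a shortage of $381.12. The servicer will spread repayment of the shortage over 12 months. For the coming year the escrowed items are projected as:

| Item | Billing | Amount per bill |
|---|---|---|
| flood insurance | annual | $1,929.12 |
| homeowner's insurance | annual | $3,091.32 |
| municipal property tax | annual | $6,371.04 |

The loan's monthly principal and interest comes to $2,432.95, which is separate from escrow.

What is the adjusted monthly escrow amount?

Flood insurance — $1,929.12/yr
Homeowner's insurance — $3,091.32/yr
Municipal property tax — $6,371.04/yr
Combined annual = $11,391.48
Base monthly escrow = $11,391.48 ÷ 12 = $949.29
Shortage per month = $381.12 ÷ 12 = $31.76
Adjusted monthly = $949.29 + $31.76 = $981.05

$981.05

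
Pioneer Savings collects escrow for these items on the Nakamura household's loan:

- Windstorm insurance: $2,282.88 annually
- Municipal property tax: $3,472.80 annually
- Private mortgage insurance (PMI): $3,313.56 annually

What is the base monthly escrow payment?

Windstorm insurance = $2,282.88/yr
Municipal property tax = $3,472.80/yr
Private mortgage insurance (PMI) = $3,313.56/yr
Yearly total = $2,282.88 + $3,472.80 + $3,313.56 = $9,069.24
Monthly escrow = $9,069.24 ÷ 12 = $755.77

$755.77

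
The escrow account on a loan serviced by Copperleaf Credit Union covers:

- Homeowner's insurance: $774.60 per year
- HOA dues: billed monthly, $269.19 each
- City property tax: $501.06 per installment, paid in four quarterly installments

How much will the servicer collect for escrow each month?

$500.76

Homeowner's insurance — $774.60 per year
HOA dues — $269.19 × 12 = $3,230.28 per year
City property tax — $501.06 × 4 = $2,004.24 per year
Total per year = $6,009.12
Base monthly escrow = $6,009.12 / 12 = $500.76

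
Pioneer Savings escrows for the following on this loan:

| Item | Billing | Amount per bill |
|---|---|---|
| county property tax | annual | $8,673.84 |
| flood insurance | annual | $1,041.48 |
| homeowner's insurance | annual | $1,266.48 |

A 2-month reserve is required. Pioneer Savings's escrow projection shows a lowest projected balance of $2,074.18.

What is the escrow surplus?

$243.88

County property tax = $8,673.84
Flood insurance = $1,041.48
Homeowner's insurance = $1,266.48
Total per year = $10,981.80
Monthly = $10,981.80 ÷ 12 = $915.15
Required cushion = 2 × $915.15 = $1,830.30
Excess over cushion: $2,074.18 − $1,830.30 = $243.88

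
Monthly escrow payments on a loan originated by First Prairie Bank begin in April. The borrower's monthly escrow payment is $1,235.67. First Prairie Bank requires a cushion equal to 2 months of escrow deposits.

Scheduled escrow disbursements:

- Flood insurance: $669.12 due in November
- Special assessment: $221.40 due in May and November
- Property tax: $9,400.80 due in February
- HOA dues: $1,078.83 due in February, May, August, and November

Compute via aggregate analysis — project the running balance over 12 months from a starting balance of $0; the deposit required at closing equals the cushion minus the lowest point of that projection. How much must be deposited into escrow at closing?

$3,707.01

Cushion = 2 × $1,235.67 = $2,471.34
Trial balance (start $0, +$1,235.67 each month, − disbursements):
  Apr: +$1,235.67 → $1,235.67
  May: +$1,235.67 − $1,300.23 → $1,171.11
  Jun: +$1,235.67 → $2,406.78
  Jul: +$1,235.67 → $3,642.45
  Aug: +$1,235.67 − $1,078.83 → $3,799.29
  Sep: +$1,235.67 → $5,034.96
  Oct: +$1,235.67 → $6,270.63
  Nov: +$1,235.67 − $1,969.35 → $5,536.95
  Dec: +$1,235.67 → $6,772.62
  Jan: +$1,235.67 → $8,008.29
  Feb: +$1,235.67 − $10,479.63 → -$1,235.67
  Mar: +$1,235.67 → $0.00
Lowest trial balance = -$1,235.67 (Feb)
Initial deposit = cushion − low point = $2,471.34 − (-$1,235.67) = $3,707.01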